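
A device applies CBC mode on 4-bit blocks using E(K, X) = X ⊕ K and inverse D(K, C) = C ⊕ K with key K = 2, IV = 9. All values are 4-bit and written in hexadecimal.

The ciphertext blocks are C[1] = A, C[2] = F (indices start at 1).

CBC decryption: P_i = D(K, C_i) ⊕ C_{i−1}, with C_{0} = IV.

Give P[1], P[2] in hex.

P[1]: D(K, A) = 8; 8 ⊕ 9 = 1.
P[2]: D(K, F) = D; D ⊕ A = 7.

P[1] = 1, P[2] = 7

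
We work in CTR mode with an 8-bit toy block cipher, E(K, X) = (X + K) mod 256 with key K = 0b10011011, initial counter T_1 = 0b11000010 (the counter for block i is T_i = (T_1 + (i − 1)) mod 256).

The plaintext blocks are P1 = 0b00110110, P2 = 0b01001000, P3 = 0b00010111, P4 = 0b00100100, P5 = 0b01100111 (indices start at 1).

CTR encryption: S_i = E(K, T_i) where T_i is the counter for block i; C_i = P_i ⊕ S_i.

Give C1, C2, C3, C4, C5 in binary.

C1: T = 0b11000010, S = E(K, T) = 0b01011101; 0b00110110 ⊕ 0b01011101 = 0b01101011.
C2: T = 0b11000011, S = E(K, T) = 0b01011110; 0b01001000 ⊕ 0b01011110 = 0b00010110.
C3: T = 0b11000100, S = E(K, T) = 0b01011111; 0b00010111 ⊕ 0b01011111 = 0b01001000.
C4: T = 0b11000101, S = E(K, T) = 0b01100000; 0b00100100 ⊕ 0b01100000 = 0b01000100.
C5: T = 0b11000110, S = E(K, T) = 0b01100001; 0b01100111 ⊕ 0b01100001 = 0b00000110.

C1 = 0b01101011, C2 = 0b00010110, C3 = 0b01001000, C4 = 0b01000100, C5 = 0b00000110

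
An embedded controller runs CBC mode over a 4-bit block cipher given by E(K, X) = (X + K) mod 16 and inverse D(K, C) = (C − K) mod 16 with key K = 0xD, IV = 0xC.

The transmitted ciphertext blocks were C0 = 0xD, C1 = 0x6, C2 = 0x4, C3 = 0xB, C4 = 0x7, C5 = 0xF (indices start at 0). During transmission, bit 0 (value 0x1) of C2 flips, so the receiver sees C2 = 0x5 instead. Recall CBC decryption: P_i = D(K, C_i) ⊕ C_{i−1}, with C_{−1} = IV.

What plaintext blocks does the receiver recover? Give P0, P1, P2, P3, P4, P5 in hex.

Only C2 changed, to 0x5. In CBC, a change in C_i garbles P_i and flips the same bit in P_{i+1}. Decrypting the received ciphertext:
P0: D(K, 0xD) = 0x0; 0x0 ⊕ 0xC = 0xC.
P1: D(K, 0x6) = 0x9; 0x9 ⊕ 0xD = 0x4.
P2: D(K, 0x5) = 0x8; 0x8 ⊕ 0x6 = 0xE.
P3: D(K, 0xB) = 0xE; 0xE ⊕ 0x5 = 0xB.
P4: D(K, 0x7) = 0xA; 0xA ⊕ 0xB = 0x1.
P5: D(K, 0xF) = 0x2; 0x2 ⊕ 0x7 = 0x5.
Blocks that differ from the original plaintext: P2, P3.

P0 = 0xC, P1 = 0x4, P2 = 0xE, P3 = 0xB, P4 = 0x1, P5 = 0x5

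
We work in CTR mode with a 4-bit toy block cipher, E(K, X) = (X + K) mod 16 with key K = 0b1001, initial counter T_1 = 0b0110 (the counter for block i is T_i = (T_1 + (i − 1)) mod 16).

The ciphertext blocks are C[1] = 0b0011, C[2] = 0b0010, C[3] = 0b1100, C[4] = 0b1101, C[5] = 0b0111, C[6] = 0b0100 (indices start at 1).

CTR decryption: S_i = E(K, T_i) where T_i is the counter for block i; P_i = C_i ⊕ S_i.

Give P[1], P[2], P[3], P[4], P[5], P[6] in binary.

P[1]: T = 0b0110, S = E(K, T) = 0b1111; 0b0011 ⊕ 0b1111 = 0b1100.
P[2]: T = 0b0111, S = E(K, T) = 0b0000; 0b0010 ⊕ 0b0000 = 0b0010.
P[3]: T = 0b1000, S = E(K, T) = 0b0001; 0b1100 ⊕ 0b0001 = 0b1101.
P[4]: T = 0b1001, S = E(K, T) = 0b0010; 0b1101 ⊕ 0b0010 = 0b1111.
P[5]: T = 0b1010, S = E(K, T) = 0b0011; 0b0111 ⊕ 0b0011 = 0b0100.
P[6]: T = 0b1011, S = E(K, T) = 0b0100; 0b0100 ⊕ 0b0100 = 0b0000.

P[1] = 0b1100, P[2] = 0b0010, P[3] = 0b1101, P[4] = 0b1111, P[5] = 0b0100, P[6] = 0b0000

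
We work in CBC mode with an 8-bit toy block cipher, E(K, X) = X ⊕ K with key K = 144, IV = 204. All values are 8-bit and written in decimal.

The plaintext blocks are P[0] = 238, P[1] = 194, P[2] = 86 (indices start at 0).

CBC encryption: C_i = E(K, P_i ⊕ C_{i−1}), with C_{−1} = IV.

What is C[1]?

C[1] = 224

C[0]: P[0] ⊕ 204 = 34; E(K, 34) = 178.
C[1]: P[1] ⊕ 178 = 112; E(K, 112) = 224.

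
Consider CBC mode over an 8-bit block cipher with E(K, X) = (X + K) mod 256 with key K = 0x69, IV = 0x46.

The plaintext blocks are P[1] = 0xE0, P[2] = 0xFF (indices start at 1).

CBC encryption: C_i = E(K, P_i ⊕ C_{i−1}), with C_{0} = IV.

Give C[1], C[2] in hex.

C[1] = 0x0F, C[2] = 0x59

C[1]: P[1] ⊕ 0x46 = 0xA6; E(K, 0xA6) = 0x0F.
C[2]: P[2] ⊕ 0x0F = 0xF0; E(K, 0xF0) = 0x59.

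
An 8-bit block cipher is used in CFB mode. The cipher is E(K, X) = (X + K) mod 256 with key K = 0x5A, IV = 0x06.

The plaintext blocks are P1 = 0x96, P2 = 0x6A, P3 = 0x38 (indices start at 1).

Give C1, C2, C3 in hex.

C1 = 0xF6, C2 = 0x3A, C3 = 0xAC

CFB encryption: C_i = P_i ⊕ E(K, C_{i−1}), with C_{0} = IV.
C1: E(K, 0x06) = 0x60; 0x96 ⊕ 0x60 = 0xF6.
C2: E(K, 0xF6) = 0x50; 0x6A ⊕ 0x50 = 0x3A.
C3: E(K, 0x3A) = 0x94; 0x38 ⊕ 0x94 = 0xAC.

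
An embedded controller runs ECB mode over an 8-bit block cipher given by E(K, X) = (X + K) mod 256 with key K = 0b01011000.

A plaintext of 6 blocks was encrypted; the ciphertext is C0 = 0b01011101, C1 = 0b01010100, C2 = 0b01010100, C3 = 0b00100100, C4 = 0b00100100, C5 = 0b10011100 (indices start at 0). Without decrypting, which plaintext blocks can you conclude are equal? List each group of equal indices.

ECB encrypts each block independently with the same key, so equal ciphertext blocks imply equal plaintext blocks.
C1 = C2 = 0b01010100, so P1 = P2.
C3 = C4 = 0b00100100, so P3 = P4.

P1 = P2; P3 = P4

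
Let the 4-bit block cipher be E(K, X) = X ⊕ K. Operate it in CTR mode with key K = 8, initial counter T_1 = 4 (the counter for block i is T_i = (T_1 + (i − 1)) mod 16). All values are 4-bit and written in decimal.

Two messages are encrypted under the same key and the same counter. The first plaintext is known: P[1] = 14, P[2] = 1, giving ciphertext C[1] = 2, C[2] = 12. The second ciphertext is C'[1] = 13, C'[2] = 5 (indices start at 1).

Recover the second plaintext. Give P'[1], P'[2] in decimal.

P'[1] = 1, P'[2] = 8

In CTR with a reused counter, both messages share the same keystream S_i, so C_i ⊕ C'_i = P_i ⊕ P'_i and thus P'_i = P_i ⊕ C_i ⊕ C'_i.
P'[1]: 14 ⊕ 2 ⊕ 13 = 1.
P'[2]: 1 ⊕ 12 ⊕ 5 = 8.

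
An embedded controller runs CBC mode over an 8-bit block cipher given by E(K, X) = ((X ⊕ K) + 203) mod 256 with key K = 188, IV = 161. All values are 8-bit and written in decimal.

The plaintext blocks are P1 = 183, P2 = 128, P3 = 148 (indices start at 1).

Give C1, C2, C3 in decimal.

C1 = 117, C2 = 20, C3 = 7

CBC encryption: C_i = E(K, P_i ⊕ C_{i−1}), with C_{0} = IV.
C1: P1 ⊕ 161 = 22; E(K, 22) = 117.
C2: P2 ⊕ 117 = 245; E(K, 245) = 20.
C3: P3 ⊕ 20 = 128; E(K, 128) = 7.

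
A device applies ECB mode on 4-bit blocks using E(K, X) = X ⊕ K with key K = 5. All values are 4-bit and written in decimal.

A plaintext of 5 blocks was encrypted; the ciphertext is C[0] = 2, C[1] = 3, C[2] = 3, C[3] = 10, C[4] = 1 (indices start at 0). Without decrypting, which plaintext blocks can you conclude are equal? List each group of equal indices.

P[1] = P[2]

ECB encrypts each block independently with the same key, so equal ciphertext blocks imply equal plaintext blocks.
C[1] = C[2] = 3, so P[1] = P[2].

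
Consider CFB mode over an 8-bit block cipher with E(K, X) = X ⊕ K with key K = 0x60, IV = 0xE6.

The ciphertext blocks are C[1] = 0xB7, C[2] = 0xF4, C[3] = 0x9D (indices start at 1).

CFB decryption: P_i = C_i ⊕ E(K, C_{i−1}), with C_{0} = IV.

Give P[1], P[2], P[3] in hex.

P[1]: E(K, 0xE6) = 0x86; 0xB7 ⊕ 0x86 = 0x31.
P[2]: E(K, 0xB7) = 0xD7; 0xF4 ⊕ 0xD7 = 0x23.
P[3]: E(K, 0xF4) = 0x94; 0x9D ⊕ 0x94 = 0x09.

P[1] = 0x31, P[2] = 0x23, P[3] = 0x09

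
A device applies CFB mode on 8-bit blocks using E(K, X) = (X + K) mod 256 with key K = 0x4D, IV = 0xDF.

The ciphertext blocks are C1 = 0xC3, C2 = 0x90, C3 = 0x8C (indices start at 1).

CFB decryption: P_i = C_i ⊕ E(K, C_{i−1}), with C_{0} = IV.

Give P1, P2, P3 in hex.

P1 = 0xEF, P2 = 0x80, P3 = 0x51

P1: E(K, 0xDF) = 0x2C; 0xC3 ⊕ 0x2C = 0xEF.
P2: E(K, 0xC3) = 0x10; 0x90 ⊕ 0x10 = 0x80.
P3: E(K, 0x90) = 0xDD; 0x8C ⊕ 0xDD = 0x51.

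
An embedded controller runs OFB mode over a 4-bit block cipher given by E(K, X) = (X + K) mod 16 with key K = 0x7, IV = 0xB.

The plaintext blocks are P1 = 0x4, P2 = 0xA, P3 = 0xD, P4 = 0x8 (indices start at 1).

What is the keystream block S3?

OFB encryption: S_i = E(K, S_{i−1}) with S_{0} = IV; C_i = P_i ⊕ S_i.
C1: S = E(K, 0xB) = 0x2; 0x4 ⊕ 0x2 = 0x6.
C2: S = E(K, 0x2) = 0x9; 0xA ⊕ 0x9 = 0x3.
C3: S = E(K, 0x9) = 0x0; 0xD ⊕ 0x0 = 0xD.
So S3 = 0x0.

0x0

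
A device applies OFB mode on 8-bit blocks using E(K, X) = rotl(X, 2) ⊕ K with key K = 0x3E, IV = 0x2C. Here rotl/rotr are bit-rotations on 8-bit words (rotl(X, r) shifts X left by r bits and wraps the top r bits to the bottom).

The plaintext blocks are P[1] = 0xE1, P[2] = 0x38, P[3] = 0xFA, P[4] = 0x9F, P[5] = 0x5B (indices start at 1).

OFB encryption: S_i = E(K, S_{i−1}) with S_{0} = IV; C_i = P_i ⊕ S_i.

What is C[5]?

C[1]: S = E(K, 0x2C) = 0x8E; 0xE1 ⊕ 0x8E = 0x6F.
C[2]: S = E(K, 0x8E) = 0x04; 0x38 ⊕ 0x04 = 0x3C.
C[3]: S = E(K, 0x04) = 0x2E; 0xFA ⊕ 0x2E = 0xD4.
C[4]: S = E(K, 0x2E) = 0x86; 0x9F ⊕ 0x86 = 0x19.
C[5]: S = E(K, 0x86) = 0x24; 0x5B ⊕ 0x24 = 0x7F.

C[5] = 0x7F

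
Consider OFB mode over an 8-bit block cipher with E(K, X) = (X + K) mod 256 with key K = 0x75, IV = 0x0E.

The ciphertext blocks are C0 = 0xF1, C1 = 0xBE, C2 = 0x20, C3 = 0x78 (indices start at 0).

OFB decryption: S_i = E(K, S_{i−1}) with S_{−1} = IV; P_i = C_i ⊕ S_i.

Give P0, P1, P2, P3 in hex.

P0 = 0x72, P1 = 0x46, P2 = 0x4D, P3 = 0x9A

P0: S = E(K, 0x0E) = 0x83; 0xF1 ⊕ 0x83 = 0x72.
P1: S = E(K, 0x83) = 0xF8; 0xBE ⊕ 0xF8 = 0x46.
P2: S = E(K, 0xF8) = 0x6D; 0x20 ⊕ 0x6D = 0x4D.
P3: S = E(K, 0x6D) = 0xE2; 0x78 ⊕ 0xE2 = 0x9A.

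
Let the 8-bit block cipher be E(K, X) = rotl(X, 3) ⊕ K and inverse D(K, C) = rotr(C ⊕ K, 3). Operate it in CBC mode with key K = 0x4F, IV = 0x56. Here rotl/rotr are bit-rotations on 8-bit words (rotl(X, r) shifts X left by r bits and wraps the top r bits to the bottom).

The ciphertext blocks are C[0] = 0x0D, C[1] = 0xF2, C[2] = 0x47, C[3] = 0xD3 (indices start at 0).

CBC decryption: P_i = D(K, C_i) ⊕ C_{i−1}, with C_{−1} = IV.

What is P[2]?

P[2]: D(K, 0x47) = 0x01; 0x01 ⊕ 0xF2 = 0xF3.

P[2] = 0xF3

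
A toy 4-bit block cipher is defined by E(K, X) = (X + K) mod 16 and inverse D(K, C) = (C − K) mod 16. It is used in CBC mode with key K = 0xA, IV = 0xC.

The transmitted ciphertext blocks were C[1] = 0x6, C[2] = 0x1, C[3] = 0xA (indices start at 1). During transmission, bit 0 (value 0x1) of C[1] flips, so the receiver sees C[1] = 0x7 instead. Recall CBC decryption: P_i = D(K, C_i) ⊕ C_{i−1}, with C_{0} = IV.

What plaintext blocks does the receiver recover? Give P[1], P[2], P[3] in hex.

P[1] = 0x1, P[2] = 0x0, P[3] = 0x1

Only C[1] changed, to 0x7. In CBC, a change in C_i garbles P_i and flips the same bit in P_{i+1}. Decrypting the received ciphertext:
P[1]: D(K, 0x7) = 0xD; 0xD ⊕ 0xC = 0x1.
P[2]: D(K, 0x1) = 0x7; 0x7 ⊕ 0x7 = 0x0.
P[3]: D(K, 0xA) = 0x0; 0x0 ⊕ 0x1 = 0x1.
Blocks that differ from the original plaintext: P[1], P[2].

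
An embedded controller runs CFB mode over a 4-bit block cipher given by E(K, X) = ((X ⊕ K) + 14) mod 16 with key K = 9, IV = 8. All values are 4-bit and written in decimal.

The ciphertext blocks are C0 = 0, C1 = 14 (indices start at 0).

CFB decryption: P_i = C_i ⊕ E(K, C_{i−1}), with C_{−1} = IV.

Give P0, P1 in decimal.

P0 = 15, P1 = 9

P0: E(K, 8) = 15; 0 ⊕ 15 = 15.
P1: E(K, 0) = 7; 14 ⊕ 7 = 9.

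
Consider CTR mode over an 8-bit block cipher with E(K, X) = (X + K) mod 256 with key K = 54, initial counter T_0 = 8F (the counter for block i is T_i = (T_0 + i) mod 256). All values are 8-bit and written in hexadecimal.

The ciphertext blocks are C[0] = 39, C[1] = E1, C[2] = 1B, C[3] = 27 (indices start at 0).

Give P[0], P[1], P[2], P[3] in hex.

P[0] = DA, P[1] = 05, P[2] = FE, P[3] = C1

CTR decryption: S_i = E(K, T_i) where T_i is the counter for block i; P_i = C_i ⊕ S_i.
P[0]: T = 8F, S = E(K, T) = E3; 39 ⊕ E3 = DA.
P[1]: T = 90, S = E(K, T) = E4; E1 ⊕ E4 = 05.
P[2]: T = 91, S = E(K, T) = E5; 1B ⊕ E5 = FE.
P[3]: T = 92, S = E(K, T) = E6; 27 ⊕ E6 = C1.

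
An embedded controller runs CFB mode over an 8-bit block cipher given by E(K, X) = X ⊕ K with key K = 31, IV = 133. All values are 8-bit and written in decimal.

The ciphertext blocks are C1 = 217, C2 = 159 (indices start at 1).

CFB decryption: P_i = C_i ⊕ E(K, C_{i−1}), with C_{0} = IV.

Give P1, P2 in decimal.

P1: E(K, 133) = 154; 217 ⊕ 154 = 67.
P2: E(K, 217) = 198; 159 ⊕ 198 = 89.

P1 = 67, P2 = 89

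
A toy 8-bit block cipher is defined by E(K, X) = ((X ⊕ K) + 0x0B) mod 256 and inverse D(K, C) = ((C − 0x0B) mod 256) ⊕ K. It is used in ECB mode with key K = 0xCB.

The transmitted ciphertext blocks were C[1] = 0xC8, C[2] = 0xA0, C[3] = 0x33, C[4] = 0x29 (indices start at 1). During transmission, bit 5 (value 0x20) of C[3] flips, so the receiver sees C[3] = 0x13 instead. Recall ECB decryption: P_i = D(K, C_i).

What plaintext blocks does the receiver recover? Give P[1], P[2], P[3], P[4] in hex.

Only C[3] changed, to 0x13. In ECB, a change in C_i affects only P_i. Decrypting the received ciphertext:
P[1]: D(K, 0xC8) = 0x76.
P[2]: D(K, 0xA0) = 0x5E.
P[3]: D(K, 0x13) = 0xC3.
P[4]: D(K, 0x29) = 0xD5.
Blocks that differ from the original plaintext: P[3].

P[1] = 0x76, P[2] = 0x5E, P[3] = 0xC3, P[4] = 0xD5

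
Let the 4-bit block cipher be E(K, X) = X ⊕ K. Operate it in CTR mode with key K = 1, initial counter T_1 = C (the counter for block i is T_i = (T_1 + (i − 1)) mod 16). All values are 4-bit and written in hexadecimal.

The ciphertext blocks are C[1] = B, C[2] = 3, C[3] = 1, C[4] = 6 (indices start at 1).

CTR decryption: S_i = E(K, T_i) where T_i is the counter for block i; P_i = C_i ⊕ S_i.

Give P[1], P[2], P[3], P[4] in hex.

P[1]: T = C, S = E(K, T) = D; B ⊕ D = 6.
P[2]: T = D, S = E(K, T) = C; 3 ⊕ C = F.
P[3]: T = E, S = E(K, T) = F; 1 ⊕ F = E.
P[4]: T = F, S = E(K, T) = E; 6 ⊕ E = 8.

P[1] = 6, P[2] = F, P[3] = E, P[4] = 8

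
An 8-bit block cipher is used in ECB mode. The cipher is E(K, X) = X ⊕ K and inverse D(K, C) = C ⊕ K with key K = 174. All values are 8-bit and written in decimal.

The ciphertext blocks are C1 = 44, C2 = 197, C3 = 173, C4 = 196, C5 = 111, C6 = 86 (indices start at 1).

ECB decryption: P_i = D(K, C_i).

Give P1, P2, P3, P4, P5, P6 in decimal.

P1: D(K, 44) = 130.
P2: D(K, 197) = 107.
P3: D(K, 173) = 3.
P4: D(K, 196) = 106.
P5: D(K, 111) = 193.
P6: D(K, 86) = 248.

P1 = 130, P2 = 107, P3 = 3, P4 = 106, P5 = 193, P6 = 248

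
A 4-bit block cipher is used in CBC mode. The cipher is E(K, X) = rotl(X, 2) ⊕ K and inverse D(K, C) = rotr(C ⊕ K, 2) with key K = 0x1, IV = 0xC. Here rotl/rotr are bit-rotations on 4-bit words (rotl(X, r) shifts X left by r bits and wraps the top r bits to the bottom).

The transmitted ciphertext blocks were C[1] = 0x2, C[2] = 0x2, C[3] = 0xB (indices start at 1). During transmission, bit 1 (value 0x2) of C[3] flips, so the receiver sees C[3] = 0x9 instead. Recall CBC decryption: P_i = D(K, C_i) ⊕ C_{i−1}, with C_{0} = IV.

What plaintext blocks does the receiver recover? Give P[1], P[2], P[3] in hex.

P[1] = 0x0, P[2] = 0xE, P[3] = 0x0

Only C[3] changed, to 0x9. In CBC, a change in C_i garbles P_i and flips the same bit in P_{i+1}. Decrypting the received ciphertext:
P[1]: D(K, 0x2) = 0xC; 0xC ⊕ 0xC = 0x0.
P[2]: D(K, 0x2) = 0xC; 0xC ⊕ 0x2 = 0xE.
P[3]: D(K, 0x9) = 0x2; 0x2 ⊕ 0x2 = 0x0.
Blocks that differ from the original plaintext: P[3].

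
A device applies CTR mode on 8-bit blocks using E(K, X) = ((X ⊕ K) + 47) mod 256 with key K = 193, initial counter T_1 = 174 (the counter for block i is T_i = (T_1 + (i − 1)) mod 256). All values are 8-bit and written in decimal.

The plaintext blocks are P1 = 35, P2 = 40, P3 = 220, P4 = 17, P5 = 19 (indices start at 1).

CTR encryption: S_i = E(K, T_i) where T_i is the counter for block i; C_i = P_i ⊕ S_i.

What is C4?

C1: T = 174, S = E(K, T) = 158; 35 ⊕ 158 = 189.
C2: T = 175, S = E(K, T) = 157; 40 ⊕ 157 = 181.
C3: T = 176, S = E(K, T) = 160; 220 ⊕ 160 = 124.
C4: T = 177, S = E(K, T) = 159; 17 ⊕ 159 = 142.

C4 = 142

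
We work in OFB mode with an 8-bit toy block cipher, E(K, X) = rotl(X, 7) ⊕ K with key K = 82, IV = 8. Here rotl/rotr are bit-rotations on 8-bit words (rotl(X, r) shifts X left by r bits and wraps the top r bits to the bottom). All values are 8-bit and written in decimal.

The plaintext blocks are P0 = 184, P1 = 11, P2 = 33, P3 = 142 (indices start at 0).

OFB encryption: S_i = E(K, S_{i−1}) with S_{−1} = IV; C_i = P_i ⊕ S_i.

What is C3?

C3 = 171

C0: S = E(K, 8) = 86; 184 ⊕ 86 = 238.
C1: S = E(K, 86) = 121; 11 ⊕ 121 = 114.
C2: S = E(K, 121) = 238; 33 ⊕ 238 = 207.
C3: S = E(K, 238) = 37; 142 ⊕ 37 = 171.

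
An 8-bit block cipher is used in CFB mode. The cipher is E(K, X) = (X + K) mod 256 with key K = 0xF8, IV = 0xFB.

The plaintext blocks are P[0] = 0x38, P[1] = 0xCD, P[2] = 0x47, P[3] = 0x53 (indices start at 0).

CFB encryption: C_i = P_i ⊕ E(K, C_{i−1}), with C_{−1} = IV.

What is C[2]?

C[0]: E(K, 0xFB) = 0xF3; 0x38 ⊕ 0xF3 = 0xCB.
C[1]: E(K, 0xCB) = 0xC3; 0xCD ⊕ 0xC3 = 0x0E.
C[2]: E(K, 0x0E) = 0x06; 0x47 ⊕ 0x06 = 0x41.

C[2] = 0x41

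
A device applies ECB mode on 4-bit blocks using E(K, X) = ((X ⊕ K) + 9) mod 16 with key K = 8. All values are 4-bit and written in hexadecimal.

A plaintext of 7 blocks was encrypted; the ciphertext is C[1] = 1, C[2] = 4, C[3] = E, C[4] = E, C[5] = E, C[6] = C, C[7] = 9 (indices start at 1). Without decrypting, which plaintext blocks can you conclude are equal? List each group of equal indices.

ECB encrypts each block independently with the same key, so equal ciphertext blocks imply equal plaintext blocks.
C[3] = C[4] = C[5] = E, so P[3] = P[4] = P[5].

P[3] = P[4] = P[5]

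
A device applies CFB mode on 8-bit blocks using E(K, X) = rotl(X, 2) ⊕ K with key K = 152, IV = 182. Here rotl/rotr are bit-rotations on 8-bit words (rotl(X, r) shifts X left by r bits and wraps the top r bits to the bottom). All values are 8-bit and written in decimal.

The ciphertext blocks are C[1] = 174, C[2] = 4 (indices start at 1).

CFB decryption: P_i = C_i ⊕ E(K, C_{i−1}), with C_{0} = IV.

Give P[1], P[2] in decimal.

P[1] = 236, P[2] = 38

P[1]: E(K, 182) = 66; 174 ⊕ 66 = 236.
P[2]: E(K, 174) = 34; 4 ⊕ 34 = 38.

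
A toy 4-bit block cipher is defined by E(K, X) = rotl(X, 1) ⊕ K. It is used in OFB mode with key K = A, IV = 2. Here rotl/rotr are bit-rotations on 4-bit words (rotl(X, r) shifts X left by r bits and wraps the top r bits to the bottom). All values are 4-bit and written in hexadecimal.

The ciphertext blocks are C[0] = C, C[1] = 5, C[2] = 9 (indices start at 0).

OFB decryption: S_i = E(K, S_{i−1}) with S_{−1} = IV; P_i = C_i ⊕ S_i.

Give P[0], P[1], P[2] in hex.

P[0]: S = E(K, 2) = E; C ⊕ E = 2.
P[1]: S = E(K, E) = 7; 5 ⊕ 7 = 2.
P[2]: S = E(K, 7) = 4; 9 ⊕ 4 = D.

P[0] = 2, P[1] = 2, P[2] = D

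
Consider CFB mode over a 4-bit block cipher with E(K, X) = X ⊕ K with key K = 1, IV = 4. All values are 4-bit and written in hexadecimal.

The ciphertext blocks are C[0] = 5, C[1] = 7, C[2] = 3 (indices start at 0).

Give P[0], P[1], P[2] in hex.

CFB decryption: P_i = C_i ⊕ E(K, C_{i−1}), with C_{−1} = IV.
P[0]: E(K, 4) = 5; 5 ⊕ 5 = 0.
P[1]: E(K, 5) = 4; 7 ⊕ 4 = 3.
P[2]: E(K, 7) = 6; 3 ⊕ 6 = 5.

P[0] = 0, P[1] = 3, P[2] = 5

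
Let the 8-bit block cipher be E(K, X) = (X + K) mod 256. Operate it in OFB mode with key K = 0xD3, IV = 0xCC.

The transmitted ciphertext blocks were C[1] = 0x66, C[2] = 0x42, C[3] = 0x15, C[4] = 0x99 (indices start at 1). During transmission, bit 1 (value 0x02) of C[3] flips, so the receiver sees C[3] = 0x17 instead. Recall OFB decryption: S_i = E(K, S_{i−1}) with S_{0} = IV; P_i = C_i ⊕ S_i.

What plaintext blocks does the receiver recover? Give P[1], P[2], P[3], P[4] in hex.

P[1] = 0xF9, P[2] = 0x30, P[3] = 0x52, P[4] = 0x81

Only C[3] changed, to 0x17. In OFB, a change in C_i flips the same bit in P_i only; the keystream is unaffected. Decrypting the received ciphertext:
P[1]: S = E(K, 0xCC) = 0x9F; 0x66 ⊕ 0x9F = 0xF9.
P[2]: S = E(K, 0x9F) = 0x72; 0x42 ⊕ 0x72 = 0x30.
P[3]: S = E(K, 0x72) = 0x45; 0x17 ⊕ 0x45 = 0x52.
P[4]: S = E(K, 0x45) = 0x18; 0x99 ⊕ 0x18 = 0x81.
Blocks that differ from the original plaintext: P[3].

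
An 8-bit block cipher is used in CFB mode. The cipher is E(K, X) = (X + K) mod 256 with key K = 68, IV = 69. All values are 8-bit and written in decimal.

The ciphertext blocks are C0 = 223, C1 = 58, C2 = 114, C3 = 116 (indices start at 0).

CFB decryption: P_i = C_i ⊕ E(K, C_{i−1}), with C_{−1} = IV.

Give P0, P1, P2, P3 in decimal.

P0 = 86, P1 = 25, P2 = 12, P3 = 194

P0: E(K, 69) = 137; 223 ⊕ 137 = 86.
P1: E(K, 223) = 35; 58 ⊕ 35 = 25.
P2: E(K, 58) = 126; 114 ⊕ 126 = 12.
P3: E(K, 114) = 182; 116 ⊕ 182 = 194.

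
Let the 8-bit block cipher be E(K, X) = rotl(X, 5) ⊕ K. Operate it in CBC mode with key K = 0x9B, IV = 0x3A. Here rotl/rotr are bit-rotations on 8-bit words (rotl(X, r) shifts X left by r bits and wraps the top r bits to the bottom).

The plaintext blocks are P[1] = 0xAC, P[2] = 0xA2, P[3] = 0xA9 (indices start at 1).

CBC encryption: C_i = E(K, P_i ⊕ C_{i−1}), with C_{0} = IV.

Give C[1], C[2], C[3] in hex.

C[1] = 0x49, C[2] = 0xE6, C[3] = 0x72

C[1]: P[1] ⊕ 0x3A = 0x96; E(K, 0x96) = 0x49.
C[2]: P[2] ⊕ 0x49 = 0xEB; E(K, 0xEB) = 0xE6.
C[3]: P[3] ⊕ 0xE6 = 0x4F; E(K, 0x4F) = 0x72.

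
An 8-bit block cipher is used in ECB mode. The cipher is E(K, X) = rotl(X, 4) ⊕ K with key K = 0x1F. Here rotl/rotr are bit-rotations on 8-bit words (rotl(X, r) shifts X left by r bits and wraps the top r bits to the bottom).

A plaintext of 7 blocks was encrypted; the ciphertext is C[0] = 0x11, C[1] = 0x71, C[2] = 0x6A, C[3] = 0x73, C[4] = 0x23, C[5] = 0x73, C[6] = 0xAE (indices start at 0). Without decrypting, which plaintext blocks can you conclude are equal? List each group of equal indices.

ECB encrypts each block independently with the same key, so equal ciphertext blocks imply equal plaintext blocks.
C[3] = C[5] = 0x73, so P[3] = P[5].

P[3] = P[5]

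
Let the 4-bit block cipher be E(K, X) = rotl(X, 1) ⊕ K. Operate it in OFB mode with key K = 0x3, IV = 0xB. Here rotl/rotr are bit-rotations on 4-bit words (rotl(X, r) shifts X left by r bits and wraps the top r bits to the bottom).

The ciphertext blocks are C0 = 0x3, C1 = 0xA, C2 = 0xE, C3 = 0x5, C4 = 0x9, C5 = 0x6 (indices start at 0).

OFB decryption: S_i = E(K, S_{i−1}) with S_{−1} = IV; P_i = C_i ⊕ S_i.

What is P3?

P3 = 0xE

P0: S = E(K, 0xB) = 0x4; 0x3 ⊕ 0x4 = 0x7.
P1: S = E(K, 0x4) = 0xB; 0xA ⊕ 0xB = 0x1.
P2: S = E(K, 0xB) = 0x4; 0xE ⊕ 0x4 = 0xA.
P3: S = E(K, 0x4) = 0xB; 0x5 ⊕ 0xB = 0xE.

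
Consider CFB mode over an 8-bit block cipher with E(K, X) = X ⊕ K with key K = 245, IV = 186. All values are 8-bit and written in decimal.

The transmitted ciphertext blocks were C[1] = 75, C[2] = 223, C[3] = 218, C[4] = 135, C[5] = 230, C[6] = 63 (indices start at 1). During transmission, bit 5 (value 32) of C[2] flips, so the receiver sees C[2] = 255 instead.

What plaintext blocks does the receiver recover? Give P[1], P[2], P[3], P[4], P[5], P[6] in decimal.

P[1] = 4, P[2] = 65, P[3] = 208, P[4] = 168, P[5] = 148, P[6] = 44

CFB decryption: P_i = C_i ⊕ E(K, C_{i−1}), with C_{0} = IV.
Only C[2] changed, to 255. In CFB, a change in C_i flips the same bit in P_i and garbles P_{i+1}. Decrypting the received ciphertext:
P[1]: E(K, 186) = 79; 75 ⊕ 79 = 4.
P[2]: E(K, 75) = 190; 255 ⊕ 190 = 65.
P[3]: E(K, 255) = 10; 218 ⊕ 10 = 208.
P[4]: E(K, 218) = 47; 135 ⊕ 47 = 168.
P[5]: E(K, 135) = 114; 230 ⊕ 114 = 148.
P[6]: E(K, 230) = 19; 63 ⊕ 19 = 44.
Blocks that differ from the original plaintext: P[2], P[3].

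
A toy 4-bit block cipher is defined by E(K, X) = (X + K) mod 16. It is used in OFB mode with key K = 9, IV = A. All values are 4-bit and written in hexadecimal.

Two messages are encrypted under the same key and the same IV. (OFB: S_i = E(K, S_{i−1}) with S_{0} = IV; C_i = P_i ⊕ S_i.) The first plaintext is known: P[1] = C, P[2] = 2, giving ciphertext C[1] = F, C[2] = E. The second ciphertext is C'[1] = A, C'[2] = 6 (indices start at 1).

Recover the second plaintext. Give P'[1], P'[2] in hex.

In OFB with a reused IV, both messages share the same keystream S_i, so C_i ⊕ C'_i = P_i ⊕ P'_i and thus P'_i = P_i ⊕ C_i ⊕ C'_i.
P'[1]: C ⊕ F ⊕ A = 9.
P'[2]: 2 ⊕ E ⊕ 6 = A.

P'[1] = 9, P'[2] = A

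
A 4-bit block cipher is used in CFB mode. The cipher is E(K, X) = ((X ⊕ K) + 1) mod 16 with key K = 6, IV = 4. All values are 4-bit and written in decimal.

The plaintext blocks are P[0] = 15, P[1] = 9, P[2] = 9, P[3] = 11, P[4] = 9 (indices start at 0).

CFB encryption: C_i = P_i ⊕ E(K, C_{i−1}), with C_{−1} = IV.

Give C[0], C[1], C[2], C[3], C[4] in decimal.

C[0] = 12, C[1] = 2, C[2] = 12, C[3] = 0, C[4] = 14

C[0]: E(K, 4) = 3; 15 ⊕ 3 = 12.
C[1]: E(K, 12) = 11; 9 ⊕ 11 = 2.
C[2]: E(K, 2) = 5; 9 ⊕ 5 = 12.
C[3]: E(K, 12) = 11; 11 ⊕ 11 = 0.
C[4]: E(K, 0) = 7; 9 ⊕ 7 = 14.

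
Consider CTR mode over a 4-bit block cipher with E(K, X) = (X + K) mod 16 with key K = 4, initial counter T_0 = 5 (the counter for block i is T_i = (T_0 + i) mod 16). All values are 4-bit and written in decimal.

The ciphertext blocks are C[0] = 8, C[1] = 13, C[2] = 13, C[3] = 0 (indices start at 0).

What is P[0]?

CTR decryption: S_i = E(K, T_i) where T_i is the counter for block i; P_i = C_i ⊕ S_i.
P[0]: T = 5, S = E(K, T) = 9; 8 ⊕ 9 = 1.

P[0] = 1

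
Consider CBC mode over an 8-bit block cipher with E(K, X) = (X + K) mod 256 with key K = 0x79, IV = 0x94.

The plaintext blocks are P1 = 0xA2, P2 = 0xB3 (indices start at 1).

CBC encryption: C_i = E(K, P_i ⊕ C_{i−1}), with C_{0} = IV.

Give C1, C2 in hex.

C1 = 0xAF, C2 = 0x95

C1: P1 ⊕ 0x94 = 0x36; E(K, 0x36) = 0xAF.
C2: P2 ⊕ 0xAF = 0x1C; E(K, 0x1C) = 0x95.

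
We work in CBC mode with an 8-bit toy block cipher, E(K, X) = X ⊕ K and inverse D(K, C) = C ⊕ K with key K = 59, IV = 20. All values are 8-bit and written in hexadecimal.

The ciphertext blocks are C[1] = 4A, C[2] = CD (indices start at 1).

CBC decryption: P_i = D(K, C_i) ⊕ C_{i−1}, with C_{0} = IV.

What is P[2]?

P[2]: D(K, CD) = 94; 94 ⊕ 4A = DE.

P[2] = DE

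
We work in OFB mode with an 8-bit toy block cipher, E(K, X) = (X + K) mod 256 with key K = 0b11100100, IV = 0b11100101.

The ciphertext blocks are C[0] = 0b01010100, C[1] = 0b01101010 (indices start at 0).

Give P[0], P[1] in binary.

OFB decryption: S_i = E(K, S_{i−1}) with S_{−1} = IV; P_i = C_i ⊕ S_i.
P[0]: S = E(K, 0b11100101) = 0b11001001; 0b01010100 ⊕ 0b11001001 = 0b10011101.
P[1]: S = E(K, 0b11001001) = 0b10101101; 0b01101010 ⊕ 0b10101101 = 0b11000111.

P[0] = 0b10011101, P[1] = 0b11000111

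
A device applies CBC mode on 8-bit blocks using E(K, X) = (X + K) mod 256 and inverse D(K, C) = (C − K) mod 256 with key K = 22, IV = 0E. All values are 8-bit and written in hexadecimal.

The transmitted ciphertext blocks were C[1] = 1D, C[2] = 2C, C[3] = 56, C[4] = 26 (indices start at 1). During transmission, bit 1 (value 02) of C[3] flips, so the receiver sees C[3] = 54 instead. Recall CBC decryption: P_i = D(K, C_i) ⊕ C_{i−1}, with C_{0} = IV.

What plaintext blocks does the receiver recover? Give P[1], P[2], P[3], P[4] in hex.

Only C[3] changed, to 54. In CBC, a change in C_i garbles P_i and flips the same bit in P_{i+1}. Decrypting the received ciphertext:
P[1]: D(K, 1D) = FB; FB ⊕ 0E = F5.
P[2]: D(K, 2C) = 0A; 0A ⊕ 1D = 17.
P[3]: D(K, 54) = 32; 32 ⊕ 2C = 1E.
P[4]: D(K, 26) = 04; 04 ⊕ 54 = 50.
Blocks that differ from the original plaintext: P[3], P[4].

P[1] = F5, P[2] = 17, P[3] = 1E, P[4] = 50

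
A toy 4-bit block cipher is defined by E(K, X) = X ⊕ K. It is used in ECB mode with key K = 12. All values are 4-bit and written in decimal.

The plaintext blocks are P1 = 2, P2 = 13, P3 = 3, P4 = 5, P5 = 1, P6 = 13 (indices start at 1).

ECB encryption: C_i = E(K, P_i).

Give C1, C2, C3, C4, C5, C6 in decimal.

C1 = 14, C2 = 1, C3 = 15, C4 = 9, C5 = 13, C6 = 1

C1: E(K, 2) = 14.
C2: E(K, 13) = 1.
C3: E(K, 3) = 15.
C4: E(K, 5) = 9.
C5: E(K, 1) = 13.
C6: E(K, 13) = 1.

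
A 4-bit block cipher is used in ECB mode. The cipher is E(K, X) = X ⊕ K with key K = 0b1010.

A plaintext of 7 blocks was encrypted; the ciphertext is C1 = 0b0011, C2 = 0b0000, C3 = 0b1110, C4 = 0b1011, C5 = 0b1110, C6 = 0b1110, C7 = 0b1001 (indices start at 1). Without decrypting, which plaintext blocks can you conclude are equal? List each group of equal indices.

ECB encrypts each block independently with the same key, so equal ciphertext blocks imply equal plaintext blocks.
C3 = C5 = C6 = 0b1110, so P3 = P5 = P6.

P3 = P5 = P6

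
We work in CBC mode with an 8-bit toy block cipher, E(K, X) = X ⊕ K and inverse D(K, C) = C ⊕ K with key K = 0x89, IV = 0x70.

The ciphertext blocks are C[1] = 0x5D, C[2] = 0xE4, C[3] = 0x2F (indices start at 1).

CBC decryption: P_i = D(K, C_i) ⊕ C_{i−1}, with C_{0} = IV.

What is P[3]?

P[3] = 0x42

P[3]: D(K, 0x2F) = 0xA6; 0xA6 ⊕ 0xE4 = 0x42.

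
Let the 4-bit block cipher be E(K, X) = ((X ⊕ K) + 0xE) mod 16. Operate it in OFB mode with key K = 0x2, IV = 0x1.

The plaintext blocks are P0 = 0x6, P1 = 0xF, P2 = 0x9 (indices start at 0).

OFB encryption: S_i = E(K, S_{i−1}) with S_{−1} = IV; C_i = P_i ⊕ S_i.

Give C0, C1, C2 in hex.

C0 = 0x7, C1 = 0xE, C2 = 0x8

C0: S = E(K, 0x1) = 0x1; 0x6 ⊕ 0x1 = 0x7.
C1: S = E(K, 0x1) = 0x1; 0xF ⊕ 0x1 = 0xE.
C2: S = E(K, 0x1) = 0x1; 0x9 ⊕ 0x1 = 0x8.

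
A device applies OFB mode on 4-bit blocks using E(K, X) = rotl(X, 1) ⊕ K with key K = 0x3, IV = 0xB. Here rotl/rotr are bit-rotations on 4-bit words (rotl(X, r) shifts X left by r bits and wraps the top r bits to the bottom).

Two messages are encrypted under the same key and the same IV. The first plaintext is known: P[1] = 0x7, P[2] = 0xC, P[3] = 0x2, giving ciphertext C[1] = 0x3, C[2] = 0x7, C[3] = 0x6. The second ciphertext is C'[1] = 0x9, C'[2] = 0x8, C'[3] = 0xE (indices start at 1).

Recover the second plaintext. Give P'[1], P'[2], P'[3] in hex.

In OFB with a reused IV, both messages share the same keystream S_i, so C_i ⊕ C'_i = P_i ⊕ P'_i and thus P'_i = P_i ⊕ C_i ⊕ C'_i.
P'[1]: 0x7 ⊕ 0x3 ⊕ 0x9 = 0xD.
P'[2]: 0xC ⊕ 0x7 ⊕ 0x8 = 0x3.
P'[3]: 0x2 ⊕ 0x6 ⊕ 0xE = 0xA.

P'[1] = 0xD, P'[2] = 0x3, P'[3] = 0xA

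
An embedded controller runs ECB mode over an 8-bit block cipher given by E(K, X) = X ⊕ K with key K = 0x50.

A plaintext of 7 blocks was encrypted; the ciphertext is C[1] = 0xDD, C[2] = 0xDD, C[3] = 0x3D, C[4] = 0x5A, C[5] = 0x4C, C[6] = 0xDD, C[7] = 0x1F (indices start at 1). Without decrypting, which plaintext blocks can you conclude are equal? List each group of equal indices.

ECB encrypts each block independently with the same key, so equal ciphertext blocks imply equal plaintext blocks.
C[1] = C[2] = C[6] = 0xDD, so P[1] = P[2] = P[6].

P[1] = P[2] = P[6]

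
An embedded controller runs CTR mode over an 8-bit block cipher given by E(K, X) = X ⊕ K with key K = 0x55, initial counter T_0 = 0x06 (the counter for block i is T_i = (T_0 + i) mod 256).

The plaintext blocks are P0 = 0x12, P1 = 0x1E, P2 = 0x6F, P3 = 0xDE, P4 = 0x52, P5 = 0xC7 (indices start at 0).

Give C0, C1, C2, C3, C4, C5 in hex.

C0 = 0x41, C1 = 0x4C, C2 = 0x32, C3 = 0x82, C4 = 0x0D, C5 = 0x99

CTR encryption: S_i = E(K, T_i) where T_i is the counter for block i; C_i = P_i ⊕ S_i.
C0: T = 0x06, S = E(K, T) = 0x53; 0x12 ⊕ 0x53 = 0x41.
C1: T = 0x07, S = E(K, T) = 0x52; 0x1E ⊕ 0x52 = 0x4C.
C2: T = 0x08, S = E(K, T) = 0x5D; 0x6F ⊕ 0x5D = 0x32.
C3: T = 0x09, S = E(K, T) = 0x5C; 0xDE ⊕ 0x5C = 0x82.
C4: T = 0x0A, S = E(K, T) = 0x5F; 0x52 ⊕ 0x5F = 0x0D.
C5: T = 0x0B, S = E(K, T) = 0x5E; 0xC7 ⊕ 0x5E = 0x99.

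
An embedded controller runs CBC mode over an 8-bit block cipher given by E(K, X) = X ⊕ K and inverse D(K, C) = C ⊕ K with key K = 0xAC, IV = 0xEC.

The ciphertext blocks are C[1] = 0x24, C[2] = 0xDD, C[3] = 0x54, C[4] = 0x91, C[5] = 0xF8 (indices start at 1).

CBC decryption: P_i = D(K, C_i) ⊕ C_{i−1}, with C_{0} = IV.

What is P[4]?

P[4] = 0x69

P[4]: D(K, 0x91) = 0x3D; 0x3D ⊕ 0x54 = 0x69.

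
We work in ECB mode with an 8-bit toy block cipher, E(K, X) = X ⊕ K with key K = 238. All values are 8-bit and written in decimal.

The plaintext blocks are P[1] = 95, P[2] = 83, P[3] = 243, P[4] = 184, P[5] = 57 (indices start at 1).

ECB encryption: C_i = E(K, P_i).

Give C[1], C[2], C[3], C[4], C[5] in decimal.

C[1]: E(K, 95) = 177.
C[2]: E(K, 83) = 189.
C[3]: E(K, 243) = 29.
C[4]: E(K, 184) = 86.
C[5]: E(K, 57) = 215.

C[1] = 177, C[2] = 189, C[3] = 29, C[4] = 86, C[5] = 215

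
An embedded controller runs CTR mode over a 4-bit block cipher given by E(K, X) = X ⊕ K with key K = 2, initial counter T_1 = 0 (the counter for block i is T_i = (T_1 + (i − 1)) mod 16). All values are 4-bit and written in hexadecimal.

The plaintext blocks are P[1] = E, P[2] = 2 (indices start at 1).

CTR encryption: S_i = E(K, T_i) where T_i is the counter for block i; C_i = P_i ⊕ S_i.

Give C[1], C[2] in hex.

C[1]: T = 0, S = E(K, T) = 2; E ⊕ 2 = C.
C[2]: T = 1, S = E(K, T) = 3; 2 ⊕ 3 = 1.

C[1] = C, C[2] = 1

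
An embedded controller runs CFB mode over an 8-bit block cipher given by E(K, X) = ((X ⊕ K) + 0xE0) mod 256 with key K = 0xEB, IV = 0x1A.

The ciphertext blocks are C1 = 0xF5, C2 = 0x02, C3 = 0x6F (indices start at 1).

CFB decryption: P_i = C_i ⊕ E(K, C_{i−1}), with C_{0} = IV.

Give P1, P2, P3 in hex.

P1 = 0x24, P2 = 0xFC, P3 = 0xA6

P1: E(K, 0x1A) = 0xD1; 0xF5 ⊕ 0xD1 = 0x24.
P2: E(K, 0xF5) = 0xFE; 0x02 ⊕ 0xFE = 0xFC.
P3: E(K, 0x02) = 0xC9; 0x6F ⊕ 0xC9 = 0xA6.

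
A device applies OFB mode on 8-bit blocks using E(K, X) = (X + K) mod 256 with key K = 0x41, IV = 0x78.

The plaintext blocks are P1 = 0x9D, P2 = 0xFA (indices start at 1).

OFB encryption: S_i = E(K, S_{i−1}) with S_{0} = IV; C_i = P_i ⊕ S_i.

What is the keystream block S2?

0xFA

C1: S = E(K, 0x78) = 0xB9; 0x9D ⊕ 0xB9 = 0x24.
C2: S = E(K, 0xB9) = 0xFA; 0xFA ⊕ 0xFA = 0x00.
So S2 = 0xFA.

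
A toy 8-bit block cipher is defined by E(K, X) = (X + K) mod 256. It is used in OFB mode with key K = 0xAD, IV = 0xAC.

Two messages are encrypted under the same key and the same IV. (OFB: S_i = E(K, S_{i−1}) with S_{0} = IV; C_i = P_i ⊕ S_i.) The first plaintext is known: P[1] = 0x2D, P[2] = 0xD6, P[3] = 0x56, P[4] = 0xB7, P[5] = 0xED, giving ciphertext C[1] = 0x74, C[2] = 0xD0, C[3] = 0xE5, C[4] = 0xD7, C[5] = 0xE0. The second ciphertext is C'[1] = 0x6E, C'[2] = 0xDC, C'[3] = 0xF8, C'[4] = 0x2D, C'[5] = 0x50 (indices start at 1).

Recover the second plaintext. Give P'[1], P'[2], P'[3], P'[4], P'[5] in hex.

P'[1] = 0x37, P'[2] = 0xDA, P'[3] = 0x4B, P'[4] = 0x4D, P'[5] = 0x5D

In OFB with a reused IV, both messages share the same keystream S_i, so C_i ⊕ C'_i = P_i ⊕ P'_i and thus P'_i = P_i ⊕ C_i ⊕ C'_i.
P'[1]: 0x2D ⊕ 0x74 ⊕ 0x6E = 0x37.
P'[2]: 0xD6 ⊕ 0xD0 ⊕ 0xDC = 0xDA.
P'[3]: 0x56 ⊕ 0xE5 ⊕ 0xF8 = 0x4B.
P'[4]: 0xB7 ⊕ 0xD7 ⊕ 0x2D = 0x4D.
P'[5]: 0xED ⊕ 0xE0 ⊕ 0x50 = 0x5D.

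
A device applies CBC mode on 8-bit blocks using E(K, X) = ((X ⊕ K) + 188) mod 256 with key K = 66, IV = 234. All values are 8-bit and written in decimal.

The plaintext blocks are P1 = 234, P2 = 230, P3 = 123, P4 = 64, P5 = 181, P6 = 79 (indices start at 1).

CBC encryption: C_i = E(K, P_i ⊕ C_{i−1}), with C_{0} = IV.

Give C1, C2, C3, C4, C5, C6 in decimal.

C1: P1 ⊕ 234 = 0; E(K, 0) = 254.
C2: P2 ⊕ 254 = 24; E(K, 24) = 22.
C3: P3 ⊕ 22 = 109; E(K, 109) = 235.
C4: P4 ⊕ 235 = 171; E(K, 171) = 165.
C5: P5 ⊕ 165 = 16; E(K, 16) = 14.
C6: P6 ⊕ 14 = 65; E(K, 65) = 191.

C1 = 254, C2 = 22, C3 = 235, C4 = 165, C5 = 14, C6 = 191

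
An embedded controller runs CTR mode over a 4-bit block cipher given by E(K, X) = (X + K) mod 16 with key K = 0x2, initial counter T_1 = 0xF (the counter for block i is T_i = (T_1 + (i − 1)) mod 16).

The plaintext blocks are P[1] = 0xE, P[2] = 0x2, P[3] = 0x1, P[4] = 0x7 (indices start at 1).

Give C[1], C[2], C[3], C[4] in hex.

CTR encryption: S_i = E(K, T_i) where T_i is the counter for block i; C_i = P_i ⊕ S_i.
C[1]: T = 0xF, S = E(K, T) = 0x1; 0xE ⊕ 0x1 = 0xF.
C[2]: T = 0x0, S = E(K, T) = 0x2; 0x2 ⊕ 0x2 = 0x0.
C[3]: T = 0x1, S = E(K, T) = 0x3; 0x1 ⊕ 0x3 = 0x2.
C[4]: T = 0x2, S = E(K, T) = 0x4; 0x7 ⊕ 0x4 = 0x3.

C[1] = 0xF, C[2] = 0x0, C[3] = 0x2, C[4] = 0x3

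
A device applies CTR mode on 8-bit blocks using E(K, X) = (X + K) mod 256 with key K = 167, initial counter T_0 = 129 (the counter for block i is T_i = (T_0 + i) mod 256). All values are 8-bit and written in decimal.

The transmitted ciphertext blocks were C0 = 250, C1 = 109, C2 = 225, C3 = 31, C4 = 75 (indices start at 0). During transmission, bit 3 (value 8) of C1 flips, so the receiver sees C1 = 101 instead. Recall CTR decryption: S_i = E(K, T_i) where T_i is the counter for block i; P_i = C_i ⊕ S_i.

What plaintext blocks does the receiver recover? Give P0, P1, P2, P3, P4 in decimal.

Only C1 changed, to 101. In CTR, a change in C_i flips the same bit in P_i only; the keystream is unaffected. Decrypting the received ciphertext:
P0: T = 129, S = E(K, T) = 40; 250 ⊕ 40 = 210.
P1: T = 130, S = E(K, T) = 41; 101 ⊕ 41 = 76.
P2: T = 131, S = E(K, T) = 42; 225 ⊕ 42 = 203.
P3: T = 132, S = E(K, T) = 43; 31 ⊕ 43 = 52.
P4: T = 133, S = E(K, T) = 44; 75 ⊕ 44 = 103.
Blocks that differ from the original plaintext: P1.

P0 = 210, P1 = 76, P2 = 203, P3 = 52, P4 = 103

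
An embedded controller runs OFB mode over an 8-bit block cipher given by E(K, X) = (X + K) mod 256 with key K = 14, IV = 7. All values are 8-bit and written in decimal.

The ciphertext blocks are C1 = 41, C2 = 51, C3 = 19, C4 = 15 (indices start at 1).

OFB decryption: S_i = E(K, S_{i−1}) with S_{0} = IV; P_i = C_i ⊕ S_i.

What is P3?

P3 = 34

P1: S = E(K, 7) = 21; 41 ⊕ 21 = 60.
P2: S = E(K, 21) = 35; 51 ⊕ 35 = 16.
P3: S = E(K, 35) = 49; 19 ⊕ 49 = 34.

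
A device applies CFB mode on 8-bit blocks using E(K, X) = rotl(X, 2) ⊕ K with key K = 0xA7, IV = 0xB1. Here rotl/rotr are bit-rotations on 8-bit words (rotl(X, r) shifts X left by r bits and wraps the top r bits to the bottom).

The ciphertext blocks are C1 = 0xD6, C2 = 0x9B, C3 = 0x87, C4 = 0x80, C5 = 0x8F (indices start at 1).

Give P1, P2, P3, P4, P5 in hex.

P1 = 0xB7, P2 = 0x67, P3 = 0x4E, P4 = 0x39, P5 = 0x2A

CFB decryption: P_i = C_i ⊕ E(K, C_{i−1}), with C_{0} = IV.
P1: E(K, 0xB1) = 0x61; 0xD6 ⊕ 0x61 = 0xB7.
P2: E(K, 0xD6) = 0xFC; 0x9B ⊕ 0xFC = 0x67.
P3: E(K, 0x9B) = 0xC9; 0x87 ⊕ 0xC9 = 0x4E.
P4: E(K, 0x87) = 0xB9; 0x80 ⊕ 0xB9 = 0x39.
P5: E(K, 0x80) = 0xA5; 0x8F ⊕ 0xA5 = 0x2A.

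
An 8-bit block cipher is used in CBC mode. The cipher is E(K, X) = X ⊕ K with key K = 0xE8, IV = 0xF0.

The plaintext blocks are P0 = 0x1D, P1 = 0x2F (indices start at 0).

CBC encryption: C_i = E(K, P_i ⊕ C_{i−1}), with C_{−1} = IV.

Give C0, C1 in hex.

C0: P0 ⊕ 0xF0 = 0xED; E(K, 0xED) = 0x05.
C1: P1 ⊕ 0x05 = 0x2A; E(K, 0x2A) = 0xC2.

C0 = 0x05, C1 = 0xC2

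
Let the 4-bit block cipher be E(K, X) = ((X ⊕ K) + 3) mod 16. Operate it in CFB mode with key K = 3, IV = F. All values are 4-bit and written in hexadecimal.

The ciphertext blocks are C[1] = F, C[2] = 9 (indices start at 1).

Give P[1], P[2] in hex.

CFB decryption: P_i = C_i ⊕ E(K, C_{i−1}), with C_{0} = IV.
P[1]: E(K, F) = F; F ⊕ F = 0.
P[2]: E(K, F) = F; 9 ⊕ F = 6.

P[1] = 0, P[2] = 6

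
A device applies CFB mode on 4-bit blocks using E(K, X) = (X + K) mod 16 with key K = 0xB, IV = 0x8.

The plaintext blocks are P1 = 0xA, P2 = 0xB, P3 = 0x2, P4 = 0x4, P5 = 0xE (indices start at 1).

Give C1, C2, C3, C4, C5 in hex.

CFB encryption: C_i = P_i ⊕ E(K, C_{i−1}), with C_{0} = IV.
C1: E(K, 0x8) = 0x3; 0xA ⊕ 0x3 = 0x9.
C2: E(K, 0x9) = 0x4; 0xB ⊕ 0x4 = 0xF.
C3: E(K, 0xF) = 0xA; 0x2 ⊕ 0xA = 0x8.
C4: E(K, 0x8) = 0x3; 0x4 ⊕ 0x3 = 0x7.
C5: E(K, 0x7) = 0x2; 0xE ⊕ 0x2 = 0xC.

C1 = 0x9, C2 = 0xF, C3 = 0x8, C4 = 0x7, C5 = 0xC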